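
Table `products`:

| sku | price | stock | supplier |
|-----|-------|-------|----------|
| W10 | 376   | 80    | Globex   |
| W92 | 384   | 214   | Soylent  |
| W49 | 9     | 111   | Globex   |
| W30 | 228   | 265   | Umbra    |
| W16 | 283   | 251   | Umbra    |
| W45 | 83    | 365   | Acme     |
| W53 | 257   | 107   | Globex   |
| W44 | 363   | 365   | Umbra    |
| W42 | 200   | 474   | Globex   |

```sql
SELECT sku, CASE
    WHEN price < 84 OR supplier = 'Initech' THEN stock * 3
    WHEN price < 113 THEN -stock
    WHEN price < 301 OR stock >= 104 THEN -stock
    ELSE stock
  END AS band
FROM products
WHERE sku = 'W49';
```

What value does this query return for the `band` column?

sku = W49: price=9, stock=111, supplier=Globex.
price < 84 OR supplier = 'Initech' → true → 333

333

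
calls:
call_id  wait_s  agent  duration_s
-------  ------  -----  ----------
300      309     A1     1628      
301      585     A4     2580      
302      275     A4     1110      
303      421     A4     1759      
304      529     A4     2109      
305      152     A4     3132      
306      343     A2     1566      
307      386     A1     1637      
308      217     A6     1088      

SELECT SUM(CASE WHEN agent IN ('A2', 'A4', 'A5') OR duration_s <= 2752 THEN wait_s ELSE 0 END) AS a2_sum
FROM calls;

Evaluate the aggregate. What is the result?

call_id=300: ✓ → 309
call_id=301: ✓ → 585
call_id=302: ✓ → 275
call_id=303: ✓ → 421
call_id=304: ✓ → 529
call_id=305: ✓ → 152
call_id=306: ✓ → 343
call_id=307: ✓ → 386
call_id=308: ✓ → 217
a2_sum = 309 + 585 + 275 + 421 + 529 + 152 + 343 + 386 + 217 = 3217

3217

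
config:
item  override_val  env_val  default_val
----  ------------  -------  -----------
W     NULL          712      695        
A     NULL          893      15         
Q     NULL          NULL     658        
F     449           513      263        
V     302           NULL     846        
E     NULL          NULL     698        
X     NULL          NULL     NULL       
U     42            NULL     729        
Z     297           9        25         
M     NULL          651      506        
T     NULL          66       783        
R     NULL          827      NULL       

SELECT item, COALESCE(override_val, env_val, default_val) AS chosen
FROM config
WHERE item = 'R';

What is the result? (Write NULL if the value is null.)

827

item = R: override_val=NULL, env_val=827, default_val=NULL.
override_val=NULL, env_val=827 → 827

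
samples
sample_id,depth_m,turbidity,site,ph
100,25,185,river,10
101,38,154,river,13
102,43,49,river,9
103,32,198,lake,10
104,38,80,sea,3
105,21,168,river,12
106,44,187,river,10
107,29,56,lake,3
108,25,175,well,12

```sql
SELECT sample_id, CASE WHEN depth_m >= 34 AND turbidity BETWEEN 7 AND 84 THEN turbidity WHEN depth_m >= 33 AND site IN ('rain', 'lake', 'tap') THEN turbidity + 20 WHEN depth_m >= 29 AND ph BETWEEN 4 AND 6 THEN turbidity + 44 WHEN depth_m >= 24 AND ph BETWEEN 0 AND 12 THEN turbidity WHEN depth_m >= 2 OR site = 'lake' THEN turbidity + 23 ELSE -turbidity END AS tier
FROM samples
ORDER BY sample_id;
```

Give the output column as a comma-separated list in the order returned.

sample_id=100: depth_m >= 24 AND ph BETWEEN 0 AND 12 → 185
sample_id=101: depth_m >= 2 OR site = 'lake' → 177
sample_id=102: depth_m >= 34 AND turbidity BETWEEN 7 AND 84 → 49
sample_id=103: depth_m >= 24 AND ph BETWEEN 0 AND 12 → 198
sample_id=104: depth_m >= 34 AND turbidity BETWEEN 7 AND 84 → 80
sample_id=105: depth_m >= 2 OR site = 'lake' → 191
sample_id=106: depth_m >= 24 AND ph BETWEEN 0 AND 12 → 187
sample_id=107: depth_m >= 24 AND ph BETWEEN 0 AND 12 → 56
sample_id=108: depth_m >= 24 AND ph BETWEEN 0 AND 12 → 175

185, 177, 49, 198, 80, 191, 187, 56, 175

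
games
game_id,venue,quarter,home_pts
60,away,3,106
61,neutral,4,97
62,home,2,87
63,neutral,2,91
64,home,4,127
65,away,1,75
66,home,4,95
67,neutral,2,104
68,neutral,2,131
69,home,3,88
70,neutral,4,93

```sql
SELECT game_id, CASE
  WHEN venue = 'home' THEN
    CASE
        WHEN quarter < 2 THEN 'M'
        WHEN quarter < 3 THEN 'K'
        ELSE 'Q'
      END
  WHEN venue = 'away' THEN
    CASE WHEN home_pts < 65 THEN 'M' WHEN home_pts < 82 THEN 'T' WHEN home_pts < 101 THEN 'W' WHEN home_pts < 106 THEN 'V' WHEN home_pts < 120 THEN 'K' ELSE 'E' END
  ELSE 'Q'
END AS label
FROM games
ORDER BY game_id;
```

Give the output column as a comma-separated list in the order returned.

K, Q, K, Q, Q, T, Q, Q, Q, Q, Q

game_id=60: venue='away' → inner[home_pts < 120] → K
game_id=61: venue='neutral' → outer ELSE → Q
game_id=62: venue='home' → inner[quarter < 3] → K
game_id=63: venue='neutral' → outer ELSE → Q
game_id=64: venue='home' → inner[ELSE] → Q
game_id=65: venue='away' → inner[home_pts < 82] → T
game_id=66: venue='home' → inner[ELSE] → Q
game_id=67: venue='neutral' → outer ELSE → Q
game_id=68: venue='neutral' → outer ELSE → Q
game_id=69: venue='home' → inner[ELSE] → Q
game_id=70: venue='neutral' → outer ELSE → Q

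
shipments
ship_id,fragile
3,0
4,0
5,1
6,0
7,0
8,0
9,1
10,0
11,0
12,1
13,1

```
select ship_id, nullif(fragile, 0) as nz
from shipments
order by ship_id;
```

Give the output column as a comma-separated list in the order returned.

ship_id=3: fragile=0 vs 0: equal → NULL
ship_id=4: fragile=0 vs 0: equal → NULL
ship_id=5: fragile=1 vs 0: differ → 1
ship_id=6: fragile=0 vs 0: equal → NULL
ship_id=7: fragile=0 vs 0: equal → NULL
ship_id=8: fragile=0 vs 0: equal → NULL
ship_id=9: fragile=1 vs 0: differ → 1
ship_id=10: fragile=0 vs 0: equal → NULL
ship_id=11: fragile=0 vs 0: equal → NULL
ship_id=12: fragile=1 vs 0: differ → 1
ship_id=13: fragile=1 vs 0: differ → 1

NULL, NULL, 1, NULL, NULL, NULL, 1, NULL, NULL, 1, 1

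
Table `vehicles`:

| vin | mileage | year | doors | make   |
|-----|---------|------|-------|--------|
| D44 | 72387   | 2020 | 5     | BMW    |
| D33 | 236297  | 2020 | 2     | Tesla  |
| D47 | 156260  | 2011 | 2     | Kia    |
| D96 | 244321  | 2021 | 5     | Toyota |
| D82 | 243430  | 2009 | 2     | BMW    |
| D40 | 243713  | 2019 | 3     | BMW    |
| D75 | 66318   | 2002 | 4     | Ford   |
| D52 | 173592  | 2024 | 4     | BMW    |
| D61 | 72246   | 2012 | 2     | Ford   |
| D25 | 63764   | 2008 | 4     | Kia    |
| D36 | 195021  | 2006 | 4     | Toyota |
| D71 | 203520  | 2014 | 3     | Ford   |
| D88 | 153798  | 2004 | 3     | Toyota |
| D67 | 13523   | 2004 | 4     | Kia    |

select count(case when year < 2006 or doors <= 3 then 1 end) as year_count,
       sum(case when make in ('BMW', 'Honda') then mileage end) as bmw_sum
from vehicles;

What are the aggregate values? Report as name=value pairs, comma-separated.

year_count=9, bmw_sum=733122

[year_count: year < 2006 or doors <= 3]
vin=D44: ✗
vin=D33: ✓ → 1
vin=D47: ✓ → 1
vin=D96: ✗
vin=D82: ✓ → 1
vin=D40: ✓ → 1
vin=D75: ✓ → 1
vin=D52: ✗
vin=D61: ✓ → 1
vin=D25: ✗
vin=D36: ✗
vin=D71: ✓ → 1
vin=D88: ✓ → 1
vin=D67: ✓ → 1
year_count = COUNT(1, 1, 1, 1, 1, 1, 1, 1, 1) = 9
—
[bmw_sum: make in ('BMW', 'Honda')]
vin=D44: ✓ → 72387
vin=D33: ✗
vin=D47: ✗
vin=D96: ✗
vin=D82: ✓ → 243430
vin=D40: ✓ → 243713
vin=D75: ✗
vin=D52: ✓ → 173592
vin=D61: ✗
vin=D25: ✗
vin=D36: ✗
vin=D71: ✗
vin=D88: ✗
vin=D67: ✗
bmw_sum = 72387 + 243430 + 243713 + 173592 = 733122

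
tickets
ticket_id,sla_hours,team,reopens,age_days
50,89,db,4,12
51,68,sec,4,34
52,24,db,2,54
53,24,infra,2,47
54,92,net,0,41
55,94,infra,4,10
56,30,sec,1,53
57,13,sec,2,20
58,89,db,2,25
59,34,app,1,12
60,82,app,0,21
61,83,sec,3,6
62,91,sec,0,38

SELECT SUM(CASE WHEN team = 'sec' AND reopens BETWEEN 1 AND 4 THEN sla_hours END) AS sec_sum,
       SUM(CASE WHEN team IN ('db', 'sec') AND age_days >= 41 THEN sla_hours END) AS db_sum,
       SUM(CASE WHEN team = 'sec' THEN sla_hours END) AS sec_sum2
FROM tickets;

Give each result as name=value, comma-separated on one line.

[sec_sum: team = 'sec' AND reopens BETWEEN 1 AND 4]
ticket_id=50: ✗
ticket_id=51: ✓ → 68
ticket_id=52: ✗
ticket_id=53: ✗
ticket_id=54: ✗
ticket_id=55: ✗
ticket_id=56: ✓ → 30
ticket_id=57: ✓ → 13
ticket_id=58: ✗
ticket_id=59: ✗
ticket_id=60: ✗
ticket_id=61: ✓ → 83
ticket_id=62: ✗
sec_sum = 68 + 30 + 13 + 83 = 194
—
[db_sum: team IN ('db', 'sec') AND age_days >= 41]
ticket_id=50: ✗
ticket_id=51: ✗
ticket_id=52: ✓ → 24
ticket_id=53: ✗
ticket_id=54: ✗
ticket_id=55: ✗
ticket_id=56: ✓ → 30
ticket_id=57: ✗
ticket_id=58: ✗
ticket_id=59: ✗
ticket_id=60: ✗
ticket_id=61: ✗
ticket_id=62: ✗
db_sum = 24 + 30 = 54
—
[sec_sum2: team = 'sec']
ticket_id=50: ✗
ticket_id=51: ✓ → 68
ticket_id=52: ✗
ticket_id=53: ✗
ticket_id=54: ✗
ticket_id=55: ✗
ticket_id=56: ✓ → 30
ticket_id=57: ✓ → 13
ticket_id=58: ✗
ticket_id=59: ✗
ticket_id=60: ✗
ticket_id=61: ✓ → 83
ticket_id=62: ✓ → 91
sec_sum2 = 68 + 30 + 13 + 83 + 91 = 285

sec_sum=194, db_sum=54, sec_sum2=285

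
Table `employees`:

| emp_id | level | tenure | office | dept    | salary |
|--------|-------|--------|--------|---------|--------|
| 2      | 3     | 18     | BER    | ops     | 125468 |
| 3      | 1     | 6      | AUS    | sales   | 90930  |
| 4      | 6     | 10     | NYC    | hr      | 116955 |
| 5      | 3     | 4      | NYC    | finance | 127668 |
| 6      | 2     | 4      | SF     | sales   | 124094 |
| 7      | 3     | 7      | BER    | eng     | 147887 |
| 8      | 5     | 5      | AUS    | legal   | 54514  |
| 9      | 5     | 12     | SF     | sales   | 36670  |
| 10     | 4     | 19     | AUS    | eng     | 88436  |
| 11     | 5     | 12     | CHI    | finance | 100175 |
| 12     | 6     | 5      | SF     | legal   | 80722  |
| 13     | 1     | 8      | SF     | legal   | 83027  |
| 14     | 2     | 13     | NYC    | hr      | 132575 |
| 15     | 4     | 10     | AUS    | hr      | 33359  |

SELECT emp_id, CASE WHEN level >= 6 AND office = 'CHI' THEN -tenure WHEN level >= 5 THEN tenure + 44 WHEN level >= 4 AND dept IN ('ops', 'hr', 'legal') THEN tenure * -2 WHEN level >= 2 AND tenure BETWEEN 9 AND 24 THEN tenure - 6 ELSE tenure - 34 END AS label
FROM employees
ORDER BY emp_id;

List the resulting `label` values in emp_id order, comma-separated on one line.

12, -28, 54, -30, -30, -27, 49, 56, 13, 56, 49, -26, 7, -20

emp_id=2: level >= 2 AND tenure BETWEEN 9 AND 24 → 12
emp_id=3: ELSE → -28
emp_id=4: level >= 5 → 54
emp_id=5: ELSE → -30
emp_id=6: ELSE → -30
emp_id=7: ELSE → -27
emp_id=8: level >= 5 → 49
emp_id=9: level >= 5 → 56
emp_id=10: level >= 2 AND tenure BETWEEN 9 AND 24 → 13
emp_id=11: level >= 5 → 56
emp_id=12: level >= 5 → 49
emp_id=13: ELSE → -26
emp_id=14: level >= 2 AND tenure BETWEEN 9 AND 24 → 7
emp_id=15: level >= 4 AND dept IN ('ops', 'hr', 'legal') → -20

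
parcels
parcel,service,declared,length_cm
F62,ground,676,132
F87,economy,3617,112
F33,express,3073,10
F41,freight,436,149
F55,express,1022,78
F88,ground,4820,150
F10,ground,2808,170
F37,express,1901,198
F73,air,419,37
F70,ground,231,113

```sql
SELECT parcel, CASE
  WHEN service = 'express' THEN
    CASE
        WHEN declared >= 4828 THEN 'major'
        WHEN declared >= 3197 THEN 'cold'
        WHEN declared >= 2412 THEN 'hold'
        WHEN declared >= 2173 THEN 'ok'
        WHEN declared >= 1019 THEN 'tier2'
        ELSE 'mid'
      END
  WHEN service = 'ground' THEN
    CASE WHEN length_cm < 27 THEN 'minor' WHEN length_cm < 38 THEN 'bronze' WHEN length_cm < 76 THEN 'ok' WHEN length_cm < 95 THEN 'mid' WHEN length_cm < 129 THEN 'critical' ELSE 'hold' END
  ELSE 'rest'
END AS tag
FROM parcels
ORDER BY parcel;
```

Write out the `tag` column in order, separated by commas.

hold, hold, tier2, rest, tier2, hold, critical, rest, rest, hold

parcel=F10: service='ground' → inner[ELSE] → hold
parcel=F33: service='express' → inner[declared >= 2412] → hold
parcel=F37: service='express' → inner[declared >= 1019] → tier2
parcel=F41: service='freight' → outer ELSE → rest
parcel=F55: service='express' → inner[declared >= 1019] → tier2
parcel=F62: service='ground' → inner[ELSE] → hold
parcel=F70: service='ground' → inner[length_cm < 129] → critical
parcel=F73: service='air' → outer ELSE → rest
parcel=F87: service='economy' → outer ELSE → rest
parcel=F88: service='ground' → inner[ELSE] → hold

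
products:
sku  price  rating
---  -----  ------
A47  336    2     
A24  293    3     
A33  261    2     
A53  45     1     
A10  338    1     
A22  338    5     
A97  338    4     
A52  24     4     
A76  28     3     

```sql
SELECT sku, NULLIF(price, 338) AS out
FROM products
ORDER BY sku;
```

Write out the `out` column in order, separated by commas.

NULL, NULL, 293, 261, 336, 24, 45, 28, NULL

sku=A10: price=338 vs 338: equal → NULL
sku=A22: price=338 vs 338: equal → NULL
sku=A24: price=293 vs 338: differ → 293
sku=A33: price=261 vs 338: differ → 261
sku=A47: price=336 vs 338: differ → 336
sku=A52: price=24 vs 338: differ → 24
sku=A53: price=45 vs 338: differ → 45
sku=A76: price=28 vs 338: differ → 28
sku=A97: price=338 vs 338: equal → NULL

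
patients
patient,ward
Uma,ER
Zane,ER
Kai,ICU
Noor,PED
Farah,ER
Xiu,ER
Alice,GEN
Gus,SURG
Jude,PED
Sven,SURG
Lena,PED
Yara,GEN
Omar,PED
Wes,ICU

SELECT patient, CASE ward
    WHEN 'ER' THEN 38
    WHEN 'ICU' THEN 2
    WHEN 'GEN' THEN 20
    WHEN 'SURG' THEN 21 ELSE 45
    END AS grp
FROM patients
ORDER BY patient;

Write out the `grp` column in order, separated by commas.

20, 38, 21, 45, 2, 45, 45, 45, 21, 38, 2, 38, 20, 38

patient=Alice: ward='GEN' → 20
patient=Farah: ward='ER' → 38
patient=Gus: ward='SURG' → 21
patient=Jude: ELSE → 45
patient=Kai: ward='ICU' → 2
patient=Lena: ELSE → 45
patient=Noor: ELSE → 45
patient=Omar: ELSE → 45
patient=Sven: ward='SURG' → 21
patient=Uma: ward='ER' → 38
patient=Wes: ward='ICU' → 2
patient=Xiu: ward='ER' → 38
patient=Yara: ward='GEN' → 20
patient=Zane: ward='ER' → 38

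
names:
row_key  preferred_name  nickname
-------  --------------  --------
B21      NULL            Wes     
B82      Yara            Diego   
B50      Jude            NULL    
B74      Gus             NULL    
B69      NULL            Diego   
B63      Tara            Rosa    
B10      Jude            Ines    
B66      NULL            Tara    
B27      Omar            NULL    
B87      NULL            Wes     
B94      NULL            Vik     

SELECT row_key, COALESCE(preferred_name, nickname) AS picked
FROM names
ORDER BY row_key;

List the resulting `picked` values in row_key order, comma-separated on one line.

row_key=B10: preferred_name=Jude → Jude
row_key=B21: preferred_name=NULL, nickname=Wes → Wes
row_key=B27: preferred_name=Omar → Omar
row_key=B50: preferred_name=Jude → Jude
row_key=B63: preferred_name=Tara → Tara
row_key=B66: preferred_name=NULL, nickname=Tara → Tara
row_key=B69: preferred_name=NULL, nickname=Diego → Diego
row_key=B74: preferred_name=Gus → Gus
row_key=B82: preferred_name=Yara → Yara
row_key=B87: preferred_name=NULL, nickname=Wes → Wes
row_key=B94: preferred_name=NULL, nickname=Vik → Vik

Jude, Wes, Omar, Jude, Tara, Tara, Diego, Gus, Yara, Wes, Vik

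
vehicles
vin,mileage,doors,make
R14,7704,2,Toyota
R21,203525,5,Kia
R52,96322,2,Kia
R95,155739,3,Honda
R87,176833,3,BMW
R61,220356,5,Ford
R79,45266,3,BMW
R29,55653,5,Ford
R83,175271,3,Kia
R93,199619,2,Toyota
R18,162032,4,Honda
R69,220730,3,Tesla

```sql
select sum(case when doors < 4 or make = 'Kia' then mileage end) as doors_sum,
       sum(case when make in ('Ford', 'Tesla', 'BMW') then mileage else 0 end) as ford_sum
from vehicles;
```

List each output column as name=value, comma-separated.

[doors_sum: doors < 4 or make = 'Kia']
vin=R14: ✓ → 7704
vin=R21: ✓ → 203525
vin=R52: ✓ → 96322
vin=R95: ✓ → 155739
vin=R87: ✓ → 176833
vin=R61: ✗
vin=R79: ✓ → 45266
vin=R29: ✗
vin=R83: ✓ → 175271
vin=R93: ✓ → 199619
vin=R18: ✗
vin=R69: ✓ → 220730
doors_sum = 7704 + 203525 + 96322 + 155739 + 176833 + 45266 + 175271 + 199619 + 220730 = 1281009
—
[ford_sum: make in ('Ford', 'Tesla', 'BMW')]
vin=R14: ✗
vin=R21: ✗
vin=R52: ✗
vin=R95: ✗
vin=R87: ✓ → 176833
vin=R61: ✓ → 220356
vin=R79: ✓ → 45266
vin=R29: ✓ → 55653
vin=R83: ✗
vin=R93: ✗
vin=R18: ✗
vin=R69: ✓ → 220730
ford_sum = 176833 + 220356 + 45266 + 55653 + 220730 = 718838

doors_sum=1281009, ford_sum=718838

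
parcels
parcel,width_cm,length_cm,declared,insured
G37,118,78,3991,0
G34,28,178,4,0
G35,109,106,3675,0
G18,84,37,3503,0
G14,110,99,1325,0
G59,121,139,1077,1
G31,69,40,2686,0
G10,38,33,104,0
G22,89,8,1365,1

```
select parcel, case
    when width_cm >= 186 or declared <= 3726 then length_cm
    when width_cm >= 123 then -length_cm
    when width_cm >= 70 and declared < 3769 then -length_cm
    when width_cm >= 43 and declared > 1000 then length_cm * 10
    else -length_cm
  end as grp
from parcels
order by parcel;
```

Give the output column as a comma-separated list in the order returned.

33, 99, 37, 8, 40, 178, 106, 780, 139

parcel=G10: width_cm >= 186 or declared <= 3726 → 33
parcel=G14: width_cm >= 186 or declared <= 3726 → 99
parcel=G18: width_cm >= 186 or declared <= 3726 → 37
parcel=G22: width_cm >= 186 or declared <= 3726 → 8
parcel=G31: width_cm >= 186 or declared <= 3726 → 40
parcel=G34: width_cm >= 186 or declared <= 3726 → 178
parcel=G35: width_cm >= 186 or declared <= 3726 → 106
parcel=G37: width_cm >= 43 and declared > 1000 → 780
parcel=G59: width_cm >= 186 or declared <= 3726 → 139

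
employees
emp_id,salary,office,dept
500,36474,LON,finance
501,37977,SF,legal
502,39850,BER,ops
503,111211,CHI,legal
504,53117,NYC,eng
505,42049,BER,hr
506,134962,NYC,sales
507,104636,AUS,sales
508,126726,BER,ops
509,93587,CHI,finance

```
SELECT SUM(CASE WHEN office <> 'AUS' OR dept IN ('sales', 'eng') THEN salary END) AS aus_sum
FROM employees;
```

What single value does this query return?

780589

emp_id=500: ✓ → 36474
emp_id=501: ✓ → 37977
emp_id=502: ✓ → 39850
emp_id=503: ✓ → 111211
emp_id=504: ✓ → 53117
emp_id=505: ✓ → 42049
emp_id=506: ✓ → 134962
emp_id=507: ✓ → 104636
emp_id=508: ✓ → 126726
emp_id=509: ✓ → 93587
aus_sum = 36474 + 37977 + 39850 + 111211 + 53117 + 42049 + 134962 + 104636 + 126726 + 93587 = 780589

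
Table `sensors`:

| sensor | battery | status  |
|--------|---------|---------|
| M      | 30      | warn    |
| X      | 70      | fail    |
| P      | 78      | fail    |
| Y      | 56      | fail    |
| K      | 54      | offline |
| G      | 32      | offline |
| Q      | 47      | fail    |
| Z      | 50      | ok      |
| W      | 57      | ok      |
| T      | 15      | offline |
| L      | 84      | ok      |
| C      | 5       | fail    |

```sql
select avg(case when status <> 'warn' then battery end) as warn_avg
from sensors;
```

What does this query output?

sensor=M: ✗
sensor=X: ✓ → 70
sensor=P: ✓ → 78
sensor=Y: ✓ → 56
sensor=K: ✓ → 54
sensor=G: ✓ → 32
sensor=Q: ✓ → 47
sensor=Z: ✓ → 50
sensor=W: ✓ → 57
sensor=T: ✓ → 15
sensor=L: ✓ → 84
sensor=C: ✓ → 5
warn_avg = (70 + 78 + 56 + 54 + 32 + 47 + 50 + 57 + 15 + 84 + 5) / 11 = 49.8181818182

49.8181818182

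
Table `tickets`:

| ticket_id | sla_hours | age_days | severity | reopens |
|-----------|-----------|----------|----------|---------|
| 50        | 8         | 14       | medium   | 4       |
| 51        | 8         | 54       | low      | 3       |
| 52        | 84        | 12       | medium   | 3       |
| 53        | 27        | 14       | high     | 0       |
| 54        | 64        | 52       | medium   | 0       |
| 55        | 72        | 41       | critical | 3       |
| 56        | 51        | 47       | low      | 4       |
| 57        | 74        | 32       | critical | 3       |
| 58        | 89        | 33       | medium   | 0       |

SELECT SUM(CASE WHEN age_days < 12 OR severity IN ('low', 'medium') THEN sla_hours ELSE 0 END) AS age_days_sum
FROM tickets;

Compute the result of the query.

304

ticket_id=50: ✓ → 8
ticket_id=51: ✓ → 8
ticket_id=52: ✓ → 84
ticket_id=53: ✗
ticket_id=54: ✓ → 64
ticket_id=55: ✗
ticket_id=56: ✓ → 51
ticket_id=57: ✗
ticket_id=58: ✓ → 89
age_days_sum = 8 + 8 + 84 + 64 + 51 + 89 = 304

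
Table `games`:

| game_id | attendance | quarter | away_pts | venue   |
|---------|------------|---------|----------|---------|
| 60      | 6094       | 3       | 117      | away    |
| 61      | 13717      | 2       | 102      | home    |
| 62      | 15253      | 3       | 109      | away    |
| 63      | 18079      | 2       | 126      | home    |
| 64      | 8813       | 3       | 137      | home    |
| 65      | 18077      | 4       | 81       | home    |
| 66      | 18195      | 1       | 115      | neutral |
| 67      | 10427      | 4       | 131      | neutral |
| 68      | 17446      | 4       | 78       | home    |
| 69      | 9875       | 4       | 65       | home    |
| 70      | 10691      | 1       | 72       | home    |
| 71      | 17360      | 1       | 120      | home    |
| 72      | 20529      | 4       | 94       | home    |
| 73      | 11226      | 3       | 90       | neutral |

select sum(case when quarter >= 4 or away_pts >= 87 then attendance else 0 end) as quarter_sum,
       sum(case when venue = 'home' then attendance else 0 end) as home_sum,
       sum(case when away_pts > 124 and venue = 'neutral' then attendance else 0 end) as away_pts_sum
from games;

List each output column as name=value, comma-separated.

[quarter_sum: quarter >= 4 or away_pts >= 87]
game_id=60: ✓ → 6094
game_id=61: ✓ → 13717
game_id=62: ✓ → 15253
game_id=63: ✓ → 18079
game_id=64: ✓ → 8813
game_id=65: ✓ → 18077
game_id=66: ✓ → 18195
game_id=67: ✓ → 10427
game_id=68: ✓ → 17446
game_id=69: ✓ → 9875
game_id=70: ✗
game_id=71: ✓ → 17360
game_id=72: ✓ → 20529
game_id=73: ✓ → 11226
quarter_sum = 6094 + 13717 + 15253 + 18079 + 8813 + 18077 + 18195 + 10427 + 17446 + 9875 + 17360 + 20529 + 11226 = 185091
—
[home_sum: venue = 'home']
game_id=60: ✗
game_id=61: ✓ → 13717
game_id=62: ✗
game_id=63: ✓ → 18079
game_id=64: ✓ → 8813
game_id=65: ✓ → 18077
game_id=66: ✗
game_id=67: ✗
game_id=68: ✓ → 17446
game_id=69: ✓ → 9875
game_id=70: ✓ → 10691
game_id=71: ✓ → 17360
game_id=72: ✓ → 20529
game_id=73: ✗
home_sum = 13717 + 18079 + 8813 + 18077 + 17446 + 9875 + 10691 + 17360 + 20529 = 134587
—
[away_pts_sum: away_pts > 124 and venue = 'neutral']
game_id=60: ✗
game_id=61: ✗
game_id=62: ✗
game_id=63: ✗
game_id=64: ✗
game_id=65: ✗
game_id=66: ✗
game_id=67: ✓ → 10427
game_id=68: ✗
game_id=69: ✗
game_id=70: ✗
game_id=71: ✗
game_id=72: ✗
game_id=73: ✗
away_pts_sum = 10427

quarter_sum=185091, home_sum=134587, away_pts_sum=10427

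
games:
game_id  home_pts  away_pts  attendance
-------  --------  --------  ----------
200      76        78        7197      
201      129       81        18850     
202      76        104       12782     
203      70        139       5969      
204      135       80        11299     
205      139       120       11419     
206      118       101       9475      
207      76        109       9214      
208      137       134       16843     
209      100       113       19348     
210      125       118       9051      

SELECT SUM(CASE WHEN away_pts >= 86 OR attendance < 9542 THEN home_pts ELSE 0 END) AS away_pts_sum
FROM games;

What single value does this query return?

game_id=200: ✓ → 76
game_id=201: ✗
game_id=202: ✓ → 76
game_id=203: ✓ → 70
game_id=204: ✗
game_id=205: ✓ → 139
game_id=206: ✓ → 118
game_id=207: ✓ → 76
game_id=208: ✓ → 137
game_id=209: ✓ → 100
game_id=210: ✓ → 125
away_pts_sum = 76 + 76 + 70 + 139 + 118 + 76 + 137 + 100 + 125 = 917

917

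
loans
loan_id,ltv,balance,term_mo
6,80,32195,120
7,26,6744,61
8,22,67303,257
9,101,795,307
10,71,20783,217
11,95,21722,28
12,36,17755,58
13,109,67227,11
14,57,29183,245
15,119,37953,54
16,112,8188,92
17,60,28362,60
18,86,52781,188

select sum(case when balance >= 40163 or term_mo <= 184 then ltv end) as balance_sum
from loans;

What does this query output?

745

loan_id=6: ✓ → 80
loan_id=7: ✓ → 26
loan_id=8: ✓ → 22
loan_id=9: ✗
loan_id=10: ✗
loan_id=11: ✓ → 95
loan_id=12: ✓ → 36
loan_id=13: ✓ → 109
loan_id=14: ✗
loan_id=15: ✓ → 119
loan_id=16: ✓ → 112
loan_id=17: ✓ → 60
loan_id=18: ✓ → 86
balance_sum = 80 + 26 + 22 + 95 + 36 + 109 + 119 + 112 + 60 + 86 = 745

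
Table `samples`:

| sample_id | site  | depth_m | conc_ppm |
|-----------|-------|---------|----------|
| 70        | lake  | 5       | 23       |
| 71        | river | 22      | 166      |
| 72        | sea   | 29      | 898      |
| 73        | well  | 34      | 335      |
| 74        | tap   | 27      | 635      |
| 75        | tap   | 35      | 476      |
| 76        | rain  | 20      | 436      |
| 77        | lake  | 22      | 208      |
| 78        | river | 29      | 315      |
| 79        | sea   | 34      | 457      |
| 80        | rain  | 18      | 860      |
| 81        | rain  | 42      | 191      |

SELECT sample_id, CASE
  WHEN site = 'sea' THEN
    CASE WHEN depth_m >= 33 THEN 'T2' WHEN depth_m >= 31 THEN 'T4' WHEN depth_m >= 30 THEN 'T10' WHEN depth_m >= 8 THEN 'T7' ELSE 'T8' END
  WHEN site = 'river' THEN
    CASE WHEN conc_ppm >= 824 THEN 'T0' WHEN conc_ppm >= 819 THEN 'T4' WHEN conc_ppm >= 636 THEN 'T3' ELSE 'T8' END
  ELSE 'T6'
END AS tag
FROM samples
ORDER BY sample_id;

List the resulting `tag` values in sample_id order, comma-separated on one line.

T6, T8, T7, T6, T6, T6, T6, T6, T8, T2, T6, T6

sample_id=70: site='lake' → outer ELSE → T6
sample_id=71: site='river' → inner[ELSE] → T8
sample_id=72: site='sea' → inner[depth_m >= 8] → T7
sample_id=73: site='well' → outer ELSE → T6
sample_id=74: site='tap' → outer ELSE → T6
sample_id=75: site='tap' → outer ELSE → T6
sample_id=76: site='rain' → outer ELSE → T6
sample_id=77: site='lake' → outer ELSE → T6
sample_id=78: site='river' → inner[ELSE] → T8
sample_id=79: site='sea' → inner[depth_m >= 33] → T2
sample_id=80: site='rain' → outer ELSE → T6
sample_id=81: site='rain' → outer ELSE → T6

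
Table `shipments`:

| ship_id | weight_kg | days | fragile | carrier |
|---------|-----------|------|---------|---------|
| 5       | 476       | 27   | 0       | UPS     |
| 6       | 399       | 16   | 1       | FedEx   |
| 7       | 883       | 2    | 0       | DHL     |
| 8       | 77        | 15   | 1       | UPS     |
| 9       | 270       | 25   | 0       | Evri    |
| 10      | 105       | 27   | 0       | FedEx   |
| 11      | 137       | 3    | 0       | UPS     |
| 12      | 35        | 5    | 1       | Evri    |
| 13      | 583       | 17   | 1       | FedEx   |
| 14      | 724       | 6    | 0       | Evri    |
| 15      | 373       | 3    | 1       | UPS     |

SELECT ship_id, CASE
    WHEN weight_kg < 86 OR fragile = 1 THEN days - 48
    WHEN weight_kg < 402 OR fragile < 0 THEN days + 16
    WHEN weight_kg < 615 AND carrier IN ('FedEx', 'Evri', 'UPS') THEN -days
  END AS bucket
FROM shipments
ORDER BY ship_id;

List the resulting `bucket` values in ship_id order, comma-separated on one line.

-27, -32, NULL, -33, 41, 43, 19, -43, -31, NULL, -45

ship_id=5: weight_kg < 615 AND carrier IN ('FedEx', 'Evri', 'UPS') → -27
ship_id=6: weight_kg < 86 OR fragile = 1 → -32
ship_id=7: (no match → NULL) → NULL
ship_id=8: weight_kg < 86 OR fragile = 1 → -33
ship_id=9: weight_kg < 402 OR fragile < 0 → 41
ship_id=10: weight_kg < 402 OR fragile < 0 → 43
ship_id=11: weight_kg < 402 OR fragile < 0 → 19
ship_id=12: weight_kg < 86 OR fragile = 1 → -43
ship_id=13: weight_kg < 86 OR fragile = 1 → -31
ship_id=14: (no match → NULL) → NULL
ship_id=15: weight_kg < 86 OR fragile = 1 → -45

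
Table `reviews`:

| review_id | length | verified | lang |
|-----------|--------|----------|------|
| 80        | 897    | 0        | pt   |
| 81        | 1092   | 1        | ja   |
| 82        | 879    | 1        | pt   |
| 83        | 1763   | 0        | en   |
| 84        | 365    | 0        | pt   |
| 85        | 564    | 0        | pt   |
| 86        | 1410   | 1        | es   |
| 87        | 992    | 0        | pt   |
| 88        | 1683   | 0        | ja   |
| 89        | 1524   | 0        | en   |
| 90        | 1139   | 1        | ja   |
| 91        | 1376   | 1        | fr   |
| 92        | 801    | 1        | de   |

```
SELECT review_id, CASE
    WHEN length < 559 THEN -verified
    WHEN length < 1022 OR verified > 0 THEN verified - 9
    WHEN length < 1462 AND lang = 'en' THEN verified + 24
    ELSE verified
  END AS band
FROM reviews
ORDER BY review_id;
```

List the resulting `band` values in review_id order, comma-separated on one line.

-9, -8, -8, 0, 0, -9, -8, -9, 0, 0, -8, -8, -8

review_id=80: length < 1022 OR verified > 0 → -9
review_id=81: length < 1022 OR verified > 0 → -8
review_id=82: length < 1022 OR verified > 0 → -8
review_id=83: ELSE → 0
review_id=84: length < 559 → 0
review_id=85: length < 1022 OR verified > 0 → -9
review_id=86: length < 1022 OR verified > 0 → -8
review_id=87: length < 1022 OR verified > 0 → -9
review_id=88: ELSE → 0
review_id=89: ELSE → 0
review_id=90: length < 1022 OR verified > 0 → -8
review_id=91: length < 1022 OR verified > 0 → -8
review_id=92: length < 1022 OR verified > 0 → -8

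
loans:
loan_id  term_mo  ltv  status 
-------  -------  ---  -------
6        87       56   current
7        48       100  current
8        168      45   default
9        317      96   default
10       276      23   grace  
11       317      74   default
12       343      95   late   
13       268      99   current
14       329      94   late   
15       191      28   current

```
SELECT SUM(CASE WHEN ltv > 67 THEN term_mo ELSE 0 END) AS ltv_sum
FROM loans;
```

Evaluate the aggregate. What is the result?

1622

loan_id=6: ✗
loan_id=7: ✓ → 48
loan_id=8: ✗
loan_id=9: ✓ → 317
loan_id=10: ✗
loan_id=11: ✓ → 317
loan_id=12: ✓ → 343
loan_id=13: ✓ → 268
loan_id=14: ✓ → 329
loan_id=15: ✗
ltv_sum = 48 + 317 + 317 + 343 + 268 + 329 = 1622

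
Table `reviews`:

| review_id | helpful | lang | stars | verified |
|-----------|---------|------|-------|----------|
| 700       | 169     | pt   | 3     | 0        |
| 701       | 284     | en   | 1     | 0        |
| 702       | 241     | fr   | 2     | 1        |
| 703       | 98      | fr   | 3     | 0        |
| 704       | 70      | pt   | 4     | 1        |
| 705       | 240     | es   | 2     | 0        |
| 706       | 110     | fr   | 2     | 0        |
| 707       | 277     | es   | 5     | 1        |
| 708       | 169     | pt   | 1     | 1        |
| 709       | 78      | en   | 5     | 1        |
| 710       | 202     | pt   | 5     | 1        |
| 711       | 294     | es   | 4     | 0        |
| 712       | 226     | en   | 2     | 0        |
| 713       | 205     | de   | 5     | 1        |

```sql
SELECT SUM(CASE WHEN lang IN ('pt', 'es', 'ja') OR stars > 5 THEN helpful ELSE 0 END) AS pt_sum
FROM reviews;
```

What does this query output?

review_id=700: ✓ → 169
review_id=701: ✗
review_id=702: ✗
review_id=703: ✗
review_id=704: ✓ → 70
review_id=705: ✓ → 240
review_id=706: ✗
review_id=707: ✓ → 277
review_id=708: ✓ → 169
review_id=709: ✗
review_id=710: ✓ → 202
review_id=711: ✓ → 294
review_id=712: ✗
review_id=713: ✗
pt_sum = 169 + 70 + 240 + 277 + 169 + 202 + 294 = 1421

1421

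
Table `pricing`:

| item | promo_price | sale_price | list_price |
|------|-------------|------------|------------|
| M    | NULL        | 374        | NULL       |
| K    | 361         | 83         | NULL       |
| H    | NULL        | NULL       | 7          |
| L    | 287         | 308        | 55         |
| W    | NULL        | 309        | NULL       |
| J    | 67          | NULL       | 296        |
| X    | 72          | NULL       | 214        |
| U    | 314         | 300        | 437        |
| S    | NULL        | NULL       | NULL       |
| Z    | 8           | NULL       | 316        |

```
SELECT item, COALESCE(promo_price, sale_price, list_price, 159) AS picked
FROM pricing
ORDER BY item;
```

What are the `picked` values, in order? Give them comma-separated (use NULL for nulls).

7, 67, 361, 287, 374, 159, 314, 309, 72, 8

item=H: promo_price=NULL, sale_price=NULL, list_price=7 → 7
item=J: promo_price=67 → 67
item=K: promo_price=361 → 361
item=L: promo_price=287 → 287
item=M: promo_price=NULL, sale_price=374 → 374
item=S: promo_price=NULL, sale_price=NULL, list_price=NULL, → literal 159 → 159
item=U: promo_price=314 → 314
item=W: promo_price=NULL, sale_price=309 → 309
item=X: promo_price=72 → 72
item=Z: promo_price=8 → 8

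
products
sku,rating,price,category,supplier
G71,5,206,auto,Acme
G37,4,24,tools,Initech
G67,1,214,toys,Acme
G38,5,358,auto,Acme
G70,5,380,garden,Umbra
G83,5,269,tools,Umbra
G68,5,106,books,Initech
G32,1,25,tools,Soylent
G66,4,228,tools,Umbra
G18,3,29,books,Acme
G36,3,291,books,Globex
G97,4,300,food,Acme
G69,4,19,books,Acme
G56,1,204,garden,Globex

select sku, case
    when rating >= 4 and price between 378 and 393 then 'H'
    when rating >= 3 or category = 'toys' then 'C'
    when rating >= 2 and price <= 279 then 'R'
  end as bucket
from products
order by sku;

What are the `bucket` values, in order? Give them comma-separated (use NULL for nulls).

C, NULL, C, C, C, NULL, C, C, C, C, H, C, C, C

sku=G18: rating >= 3 or category = 'toys' → C
sku=G32: (no match → NULL) → NULL
sku=G36: rating >= 3 or category = 'toys' → C
sku=G37: rating >= 3 or category = 'toys' → C
sku=G38: rating >= 3 or category = 'toys' → C
sku=G56: (no match → NULL) → NULL
sku=G66: rating >= 3 or category = 'toys' → C
sku=G67: rating >= 3 or category = 'toys' → C
sku=G68: rating >= 3 or category = 'toys' → C
sku=G69: rating >= 3 or category = 'toys' → C
sku=G70: rating >= 4 and price between 378 and 393 → H
sku=G71: rating >= 3 or category = 'toys' → C
sku=G83: rating >= 3 or category = 'toys' → C
sku=G97: rating >= 3 or category = 'toys' → C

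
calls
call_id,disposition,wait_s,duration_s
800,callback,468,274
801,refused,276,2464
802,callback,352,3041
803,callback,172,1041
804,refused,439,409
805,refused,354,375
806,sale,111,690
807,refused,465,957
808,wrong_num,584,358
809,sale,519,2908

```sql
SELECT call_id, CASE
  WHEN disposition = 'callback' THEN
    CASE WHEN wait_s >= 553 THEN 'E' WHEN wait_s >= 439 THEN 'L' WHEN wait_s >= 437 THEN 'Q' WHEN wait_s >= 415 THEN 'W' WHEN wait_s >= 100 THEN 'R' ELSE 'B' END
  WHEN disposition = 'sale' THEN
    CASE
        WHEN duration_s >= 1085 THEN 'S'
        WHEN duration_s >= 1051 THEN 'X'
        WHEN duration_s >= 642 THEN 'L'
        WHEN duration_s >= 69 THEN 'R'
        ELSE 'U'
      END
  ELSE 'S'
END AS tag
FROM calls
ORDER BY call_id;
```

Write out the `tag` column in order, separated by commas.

call_id=800: disposition='callback' → inner[wait_s >= 439] → L
call_id=801: disposition='refused' → outer ELSE → S
call_id=802: disposition='callback' → inner[wait_s >= 100] → R
call_id=803: disposition='callback' → inner[wait_s >= 100] → R
call_id=804: disposition='refused' → outer ELSE → S
call_id=805: disposition='refused' → outer ELSE → S
call_id=806: disposition='sale' → inner[duration_s >= 642] → L
call_id=807: disposition='refused' → outer ELSE → S
call_id=808: disposition='wrong_num' → outer ELSE → S
call_id=809: disposition='sale' → inner[duration_s >= 1085] → S

L, S, R, R, S, S, L, S, S, S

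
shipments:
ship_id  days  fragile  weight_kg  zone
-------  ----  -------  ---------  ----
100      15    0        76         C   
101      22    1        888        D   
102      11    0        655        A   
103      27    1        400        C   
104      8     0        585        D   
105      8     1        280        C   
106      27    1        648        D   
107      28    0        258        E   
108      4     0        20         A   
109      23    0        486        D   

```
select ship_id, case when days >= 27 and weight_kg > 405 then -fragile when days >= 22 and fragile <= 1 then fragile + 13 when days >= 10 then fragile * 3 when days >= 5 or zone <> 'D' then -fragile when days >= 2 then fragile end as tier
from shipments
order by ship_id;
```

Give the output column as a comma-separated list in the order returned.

ship_id=100: days >= 10 → 0
ship_id=101: days >= 22 and fragile <= 1 → 14
ship_id=102: days >= 10 → 0
ship_id=103: days >= 22 and fragile <= 1 → 14
ship_id=104: days >= 5 or zone <> 'D' → 0
ship_id=105: days >= 5 or zone <> 'D' → -1
ship_id=106: days >= 27 and weight_kg > 405 → -1
ship_id=107: days >= 22 and fragile <= 1 → 13
ship_id=108: days >= 5 or zone <> 'D' → 0
ship_id=109: days >= 22 and fragile <= 1 → 13

0, 14, 0, 14, 0, -1, -1, 13, 0, 13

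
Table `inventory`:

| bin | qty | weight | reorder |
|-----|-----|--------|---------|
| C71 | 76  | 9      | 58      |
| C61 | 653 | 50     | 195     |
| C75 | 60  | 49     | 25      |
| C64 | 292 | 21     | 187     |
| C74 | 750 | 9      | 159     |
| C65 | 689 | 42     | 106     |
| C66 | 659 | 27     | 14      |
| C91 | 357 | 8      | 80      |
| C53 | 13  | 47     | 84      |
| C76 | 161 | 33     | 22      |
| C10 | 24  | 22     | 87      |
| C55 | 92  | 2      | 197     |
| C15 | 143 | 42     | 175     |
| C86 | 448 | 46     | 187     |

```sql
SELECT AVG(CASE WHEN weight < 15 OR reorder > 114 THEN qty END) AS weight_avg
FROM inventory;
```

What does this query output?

351.375

bin=C71: ✓ → 76
bin=C61: ✓ → 653
bin=C75: ✗
bin=C64: ✓ → 292
bin=C74: ✓ → 750
bin=C65: ✗
bin=C66: ✗
bin=C91: ✓ → 357
bin=C53: ✗
bin=C76: ✗
bin=C10: ✗
bin=C55: ✓ → 92
bin=C15: ✓ → 143
bin=C86: ✓ → 448
weight_avg = (76 + 653 + 292 + 750 + 357 + 92 + 143 + 448) / 8 = 351.375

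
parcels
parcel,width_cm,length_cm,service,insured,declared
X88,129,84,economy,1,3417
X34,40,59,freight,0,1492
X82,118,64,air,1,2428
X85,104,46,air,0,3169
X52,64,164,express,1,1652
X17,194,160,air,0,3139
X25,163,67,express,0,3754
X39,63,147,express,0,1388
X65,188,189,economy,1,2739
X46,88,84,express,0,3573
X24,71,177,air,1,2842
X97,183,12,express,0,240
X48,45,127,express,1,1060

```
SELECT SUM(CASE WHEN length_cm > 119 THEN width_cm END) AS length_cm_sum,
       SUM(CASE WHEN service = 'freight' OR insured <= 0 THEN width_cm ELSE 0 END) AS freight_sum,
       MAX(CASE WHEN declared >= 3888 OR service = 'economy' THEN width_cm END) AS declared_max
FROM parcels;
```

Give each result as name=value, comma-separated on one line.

[length_cm_sum: length_cm > 119]
parcel=X88: ✗
parcel=X34: ✗
parcel=X82: ✗
parcel=X85: ✗
parcel=X52: ✓ → 64
parcel=X17: ✓ → 194
parcel=X25: ✗
parcel=X39: ✓ → 63
parcel=X65: ✓ → 188
parcel=X46: ✗
parcel=X24: ✓ → 71
parcel=X97: ✗
parcel=X48: ✓ → 45
length_cm_sum = 64 + 194 + 63 + 188 + 71 + 45 = 625
—
[freight_sum: service = 'freight' OR insured <= 0]
parcel=X88: ✗
parcel=X34: ✓ → 40
parcel=X82: ✗
parcel=X85: ✓ → 104
parcel=X52: ✗
parcel=X17: ✓ → 194
parcel=X25: ✓ → 163
parcel=X39: ✓ → 63
parcel=X65: ✗
parcel=X46: ✓ → 88
parcel=X24: ✗
parcel=X97: ✓ → 183
parcel=X48: ✗
freight_sum = 40 + 104 + 194 + 163 + 63 + 88 + 183 = 835
—
[declared_max: declared >= 3888 OR service = 'economy']
parcel=X88: ✓ → 129
parcel=X34: ✗
parcel=X82: ✗
parcel=X85: ✗
parcel=X52: ✗
parcel=X17: ✗
parcel=X25: ✗
parcel=X39: ✗
parcel=X65: ✓ → 188
parcel=X46: ✗
parcel=X24: ✗
parcel=X97: ✗
parcel=X48: ✗
declared_max = MAX(129, 188) = 188

length_cm_sum=625, freight_sum=835, declared_max=188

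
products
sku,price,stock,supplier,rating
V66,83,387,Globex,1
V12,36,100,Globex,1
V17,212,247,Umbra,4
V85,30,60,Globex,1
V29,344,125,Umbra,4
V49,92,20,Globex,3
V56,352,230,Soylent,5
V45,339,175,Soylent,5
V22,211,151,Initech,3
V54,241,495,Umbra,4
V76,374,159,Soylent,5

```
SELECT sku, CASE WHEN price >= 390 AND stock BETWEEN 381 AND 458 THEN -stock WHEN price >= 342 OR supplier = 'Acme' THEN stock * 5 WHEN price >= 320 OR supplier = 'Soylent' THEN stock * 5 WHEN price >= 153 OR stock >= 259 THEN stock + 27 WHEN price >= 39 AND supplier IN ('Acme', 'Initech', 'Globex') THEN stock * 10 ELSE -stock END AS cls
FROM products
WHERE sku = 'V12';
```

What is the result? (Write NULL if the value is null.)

-100

sku = V12: price=36, stock=100, supplier=Globex, rating=1.
price >= 390 AND stock BETWEEN 381 AND 458 → false
price >= 342 OR supplier = 'Acme' → false
price >= 320 OR supplier = 'Soylent' → false
price >= 153 OR stock >= 259 → false
price >= 39 AND supplier IN ('Acme', 'Initech', 'Globex') → false
No prior WHEN matched → ELSE → -100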